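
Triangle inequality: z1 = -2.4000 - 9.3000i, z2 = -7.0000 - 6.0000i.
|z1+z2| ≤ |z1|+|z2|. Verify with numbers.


|z1| = sqrt((-2.4)^2 + (-9.3)^2) = sqrt(92.25) = 9.6047
|z2| = sqrt((-7)^2 + (-6)^2) = sqrt(85) = 9.2195
z1+z2 = -9.4000 - 15.3000i
|z1+z2| = sqrt(322.45) = 17.9569
|z1|+|z2| = 9.6047 + 9.2195 = 18.8242

|z1+z2| = 17.9569 ≤ |z1|+|z2| = 18.8242 (verified)


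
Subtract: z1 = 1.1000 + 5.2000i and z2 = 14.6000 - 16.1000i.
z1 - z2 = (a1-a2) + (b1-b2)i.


Real: 1.1 - 14.6 = -13.5
Imag: 5.2 + 16.1 = 21.3

-13.5000 + 21.3000i


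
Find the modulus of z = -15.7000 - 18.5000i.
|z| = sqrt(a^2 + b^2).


|z| = sqrt((-15.7)^2 + (-18.5)^2) = sqrt(246.49 + 342.25) = sqrt(588.74) = 24.2640

|z| = 24.2640


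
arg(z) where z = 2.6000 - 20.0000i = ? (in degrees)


Re = 2.6, Im = -20
arg = atan2(-20, 2.6) = -82.5931 degrees

arg(z) = -82.5931 degrees


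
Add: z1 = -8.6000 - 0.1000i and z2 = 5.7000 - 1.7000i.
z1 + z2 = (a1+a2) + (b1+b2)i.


Real: -8.6 + 5.7 = -2.9
Imag: -0.1 - 1.7 = -1.8

-2.9000 - 1.8000i


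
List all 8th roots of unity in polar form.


The 8th roots of unity are cis(360k/8°) for k=0..7
Angle step = 360/8 = 45°
Primitive root: cis(45°)
Primitive root = 0.7071 + 0.7071i

8 roots at angles: 0°, 45°, 90°, 135°, 180°, 225°, 270°, 315°


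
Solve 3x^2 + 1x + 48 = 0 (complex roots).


disc = 1^2 - 4*3*48 = 1 - 576 = -575
sqrt(|disc|) = sqrt(575) = 23.9792
Real part = -1/(2*3) = -0.1667
Imag part = 23.9792/(2*3) = 3.9965

-0.1667 ± 3.9965i


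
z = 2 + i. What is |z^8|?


|z| = sqrt(4+1) = sqrt(5) = 2.2361
|z^8| = |z|^8 = (sqrt(5))^8 = 5^4 = 625

|z^8| = 625


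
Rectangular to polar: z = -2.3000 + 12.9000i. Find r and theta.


r = sqrt(5.29+166.41) = sqrt(171.7) = 13.1034
theta = atan2(12.9, -2.3) = 100.1093 degrees

r = 13.1034, theta = 100.1093 degrees


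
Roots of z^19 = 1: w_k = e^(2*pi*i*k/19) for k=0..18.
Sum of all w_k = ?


The sum of all 19th roots of unity is 0.
Geometric series: (1 - w^19)/(1 - w) = (1-1)/(1-w) = 0 since w^19 = 1, w ≠ 1.
Alternatively: coefficient of z^18 in z^19 - 1 is 0.

0


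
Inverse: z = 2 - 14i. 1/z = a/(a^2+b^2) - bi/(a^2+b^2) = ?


|z|^2 = 4+196 = 200
1/z = (2 + 14i)/200

1/z = 0.0100 + 0.0700i


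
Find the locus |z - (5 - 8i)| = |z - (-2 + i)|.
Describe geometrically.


Equal distances means the locus is the perpendicular bisector of z1 and z2.
Midpoint = ((5+(-2))/2, (-8+1)/2) = (1.5000, -3.5000)

Perpendicular bisector through (1.5000, -3.5000)


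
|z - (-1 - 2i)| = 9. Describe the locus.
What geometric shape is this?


|z - z0| = r is a circle with center z0 and radius r.
Center = (-1, -2), radius = 9

Circle with center (-1, -2) and radius 9


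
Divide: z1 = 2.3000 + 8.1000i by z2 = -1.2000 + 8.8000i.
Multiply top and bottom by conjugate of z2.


Conjugate of z2 = -1.2000 - 8.8000i
Numerator: (2.3000 + 8.1000i)(-1.2000 - 8.8000i) = 68.5200 - 29.9600i
Denominator: (-1.2)^2 + 8.8^2 = 78.88
Result = (68.5200 - 29.9600i)/78.88

0.8687 - 0.3798i


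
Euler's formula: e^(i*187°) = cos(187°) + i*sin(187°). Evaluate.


cos(187°) = -0.9925
sin(187°) = -0.1219

e^(i*187°) = -0.9925 - 0.1219i


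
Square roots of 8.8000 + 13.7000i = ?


|z| = sqrt(77.44+187.69) = 16.2828
sqrt((|z|+a)/2) = sqrt((16.2828+8.8)/2) = sqrt(12.5414) = 3.5414
sqrt((|z|-a)/2) = sqrt((16.2828-8.8)/2) = sqrt(3.7414) = 1.9343

±(3.5414 + 1.9343i) i.e. 3.5414 + 1.9343i and -3.5414 - 1.9343i


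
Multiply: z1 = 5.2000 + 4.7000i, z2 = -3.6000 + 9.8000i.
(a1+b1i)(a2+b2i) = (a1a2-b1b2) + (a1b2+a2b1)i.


Real = 5.2*(-3.6) - 4.7*9.8 = -18.72 - 46.06 = -64.78
Imag = 5.2*9.8 - (3.6)*4.7 = 50.96 - (16.92) = 34.04

-64.7800 + 34.0400i


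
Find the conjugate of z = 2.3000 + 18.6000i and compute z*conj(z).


z_bar = 2.3000 - 18.6000i
z*z_bar = 2.3^2 + 18.6^2 = 5.29 + 345.96 = 351.25

z_bar = 2.3000 - 18.6000i, z*z_bar = 351.25


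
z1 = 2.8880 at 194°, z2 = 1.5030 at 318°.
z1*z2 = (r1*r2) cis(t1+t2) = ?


r = 2.8880 * 1.5030 = 4.3407
theta = 194° + 318° = 512° = 152° (mod 360)

4.3407 cis(152°)


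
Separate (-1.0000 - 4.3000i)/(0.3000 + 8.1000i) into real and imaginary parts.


Multiply by conjugate: (-1.0000 - 4.3000i)(0.3000 - 8.1000i) / (0.3^2 + 8.1^2)
Numerator real = -1*0.3 - (4.3)*8.1 = -35.13
Numerator imag = -4.3*0.3 - (-1)*8.1 = 6.81
Denominator = 65.7
Re(z) = -35.13/65.7 = -0.5347
Im(z) = 6.81/65.7 = 0.1037

Re(z) = -0.5347, Im(z) = 0.1037


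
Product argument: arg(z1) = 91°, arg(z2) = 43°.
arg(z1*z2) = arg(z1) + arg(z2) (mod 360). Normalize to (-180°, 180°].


arg(z1*z2) = 91° + 43° = 134°
Normalized to (-180°, 180°]: 134°

134°


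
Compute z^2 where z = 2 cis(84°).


r^2 = 2^2 = 4
n*theta = 2*84° = 168° = 168° (mod 360)
a = 4*cos(168°) = -3.9126
b = 4*sin(168°) = 0.8316

4 cis(168°) = -3.9126 + 0.8316i


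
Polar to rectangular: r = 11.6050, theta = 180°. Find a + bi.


a = 11.6050*cos(180°) = 11.6050*(-1) = -11.6050
b = 11.6050*sin(180°) = 11.6050*0 = 0

-11.6050 + 0i


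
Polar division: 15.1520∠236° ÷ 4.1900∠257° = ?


r = 15.1520 / 4.1900 = 3.6162
theta = 236° - 257° = -21° = 339° (mod 360)

3.6162 cis(339°)


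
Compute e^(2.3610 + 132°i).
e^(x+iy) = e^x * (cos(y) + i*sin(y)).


e^2.3610 = 10.6015
cos(132°) = -0.66913
sin(132°) = 0.743145
Real = 10.6015*(-0.66913) = -7.0938
Imag = 10.6015*0.743145 = 7.8785

-7.0938 + 7.8785i


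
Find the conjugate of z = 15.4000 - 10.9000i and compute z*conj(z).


z_bar = 15.4000 + 10.9000i
z*z_bar = 15.4^2 + (-10.9)^2 = 237.16 + 118.81 = 355.97

z_bar = 15.4000 + 10.9000i, z*z_bar = 355.97


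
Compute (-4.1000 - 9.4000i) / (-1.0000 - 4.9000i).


Conjugate of z2 = -1.0000 + 4.9000i
Numerator: (-4.1000 - 9.4000i)(-1.0000 + 4.9000i) = 50.1600 - 10.6900i
Denominator: (-1)^2 + (-4.9)^2 = 25.01
Result = (50.1600 - 10.6900i)/25.01

2.0056 - 0.4274i


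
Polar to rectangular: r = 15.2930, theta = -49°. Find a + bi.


a = 15.2930*cos(-49°) = 15.2930*0.65606 = 10.0331
b = 15.2930*sin(-49°) = 15.2930*(-0.75471) = -11.5418

10.0331 - 11.5418i


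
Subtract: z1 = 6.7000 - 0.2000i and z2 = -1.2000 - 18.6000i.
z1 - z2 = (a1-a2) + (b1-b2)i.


Real: 6.7 + 1.2 = 7.9
Imag: -0.2 + 18.6 = 18.4

7.9000 + 18.4000i


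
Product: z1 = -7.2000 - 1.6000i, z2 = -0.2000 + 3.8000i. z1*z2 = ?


Real = -7.2*(-0.2) - (-1.6)*3.8 = 1.44 - (-6.08) = 7.52
Imag = -7.2*3.8 - (0.2)*(-1.6) = -27.36 + 0.32 = -27.04

7.5200 - 27.0400i


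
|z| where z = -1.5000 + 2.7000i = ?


|z| = sqrt((-1.5)^2 + 2.7^2) = sqrt(2.25 + 7.29) = sqrt(9.54) = 3.0887

|z| = 3.0887


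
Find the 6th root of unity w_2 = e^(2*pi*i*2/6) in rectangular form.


Angle = 360*2/6 = 120°
a = cos(120°) = -0.5000
b = sin(120°) = 0.8660

-0.5000 + 0.8660i


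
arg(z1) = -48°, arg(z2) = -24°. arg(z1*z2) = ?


arg(z1*z2) = -48° - 24° = -72°
Normalized to (-180°, 180°]: -72°

-72°


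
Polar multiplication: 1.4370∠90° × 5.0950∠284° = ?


r = 1.4370 * 5.0950 = 7.3215
theta = 90° + 284° = 374° = 14° (mod 360)

7.3215 cis(14°)


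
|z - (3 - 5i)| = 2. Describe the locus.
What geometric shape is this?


|z - z0| = r is a circle with center z0 and radius r.
Center = (3, -5), radius = 2

Circle with center (3, -5) and radius 2


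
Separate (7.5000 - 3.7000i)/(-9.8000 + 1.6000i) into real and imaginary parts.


Multiply by conjugate: (7.5000 - 3.7000i)(-9.8000 - 1.6000i) / ((-9.8)^2 + 1.6^2)
Numerator real = 7.5*(-9.8) - (3.7)*1.6 = -79.42
Numerator imag = -3.7*(-9.8) - 7.5*1.6 = 24.26
Denominator = 98.6
Re(z) = -79.42/98.6 = -0.8055
Im(z) = 24.26/98.6 = 0.2460

Re(z) = -0.8055, Im(z) = 0.2460


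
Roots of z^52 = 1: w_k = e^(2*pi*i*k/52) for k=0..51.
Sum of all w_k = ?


The sum of all 52th roots of unity is 0.
Geometric series: (1 - w^52)/(1 - w) = (1-1)/(1-w) = 0 since w^52 = 1, w ≠ 1.
Alternatively: coefficient of z^51 in z^52 - 1 is 0.

0


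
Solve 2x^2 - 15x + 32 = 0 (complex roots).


disc = (-15)^2 - 4*2*32 = 225 - 256 = -31
sqrt(|disc|) = sqrt(31) = 5.5678
Real part = 15/(2*2) = 3.7500
Imag part = 5.5678/(2*2) = 1.3919

3.7500 ± 1.3919i


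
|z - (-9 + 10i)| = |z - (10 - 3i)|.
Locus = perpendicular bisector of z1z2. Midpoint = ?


Equal distances means the locus is the perpendicular bisector of z1 and z2.
Midpoint = ((-9+10)/2, (10+(-3))/2) = (0.5000, 3.5000)

Perpendicular bisector through (0.5000, 3.5000)


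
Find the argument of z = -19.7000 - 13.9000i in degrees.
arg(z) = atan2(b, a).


Re = -19.7, Im = -13.9
arg = atan2(-13.9, -19.7) = -144.7938 degrees

arg(z) = -144.7938 degrees


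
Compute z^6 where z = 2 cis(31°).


r^6 = 2^6 = 64
n*theta = 6*31° = 186° = 186° (mod 360)
a = 64*cos(186°) = -63.6494
b = 64*sin(186°) = -6.6898

64 cis(186°) = -63.6494 - 6.6898i


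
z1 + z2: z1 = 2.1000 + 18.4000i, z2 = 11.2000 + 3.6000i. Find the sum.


Real: 2.1 + 11.2 = 13.3
Imag: 18.4 + 3.6 = 22

13.3000 + 22.0000i


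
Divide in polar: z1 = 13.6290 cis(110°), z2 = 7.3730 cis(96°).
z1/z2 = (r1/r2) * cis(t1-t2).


r = 13.6290 / 7.3730 = 1.8485
theta = 110° - 96° = 14° = 14° (mod 360)

1.8485 cis(14°)


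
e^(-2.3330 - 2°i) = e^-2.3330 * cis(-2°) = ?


e^-2.3330 = 0.0970
cos(-2°) = 0.9994
sin(-2°) = -0.0349
Real = 0.0970*0.9994 = 0.0969
Imag = 0.0970*(-0.0349) = -0.0034

0.0969 - 0.0034i


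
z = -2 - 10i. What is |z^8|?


|z| = sqrt(4+100) = sqrt(104) = 10.1980
|z^8| = |z|^8 = (sqrt(104))^8 = 104^4 = 116985856

|z^8| = 116985856


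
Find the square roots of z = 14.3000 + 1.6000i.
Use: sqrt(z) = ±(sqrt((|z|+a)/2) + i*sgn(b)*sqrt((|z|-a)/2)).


|z| = sqrt(204.49+2.56) = 14.3892
sqrt((|z|+a)/2) = sqrt((14.3892+14.3)/2) = sqrt(14.3446) = 3.7874
sqrt((|z|-a)/2) = sqrt((14.3892-14.3)/2) = sqrt(0.0446) = 0.2112

±(3.7874 + 0.2112i) i.e. 3.7874 + 0.2112i and -3.7874 - 0.2112i


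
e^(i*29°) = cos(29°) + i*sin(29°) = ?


cos(29°) = 0.8746
sin(29°) = 0.4848

e^(i*29°) = 0.8746 + 0.4848i


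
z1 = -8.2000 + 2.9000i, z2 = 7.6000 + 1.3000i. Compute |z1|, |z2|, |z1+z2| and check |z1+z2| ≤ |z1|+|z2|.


|z1| = sqrt((-8.2)^2 + 2.9^2) = sqrt(75.65) = 8.6977
|z2| = sqrt(7.6^2 + 1.3^2) = sqrt(59.45) = 7.7104
z1+z2 = -0.6000 + 4.2000i
|z1+z2| = sqrt(18) = 4.2426
|z1|+|z2| = 8.6977 + 7.7104 = 16.4081

|z1+z2| = 4.2426 ≤ |z1|+|z2| = 16.4081 (verified)


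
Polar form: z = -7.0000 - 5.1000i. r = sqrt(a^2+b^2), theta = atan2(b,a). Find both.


r = sqrt(49+26.01) = sqrt(75.01) = 8.6608
theta = atan2(-5.1, -7) = -143.9240 degrees

r = 8.6608, theta = -143.9240 degrees


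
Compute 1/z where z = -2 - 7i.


|z|^2 = 4+49 = 53
1/z = (-2 + 7i)/53

1/z = -0.0377 + 0.1321i


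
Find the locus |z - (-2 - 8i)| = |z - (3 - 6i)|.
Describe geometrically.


Equal distances means the locus is the perpendicular bisector of z1 and z2.
Midpoint = ((-2+3)/2, (-8+(-6))/2) = (0.5000, -7.0000)

Perpendicular bisector through (0.5000, -7.0000)


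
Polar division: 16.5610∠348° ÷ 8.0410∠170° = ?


r = 16.5610 / 8.0410 = 2.0596
theta = 348° - 170° = 178° = 178° (mod 360)

2.0596 cis(178°)


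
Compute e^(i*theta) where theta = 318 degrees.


cos(318°) = 0.7431
sin(318°) = -0.6691

e^(i*318°) = 0.7431 - 0.6691i


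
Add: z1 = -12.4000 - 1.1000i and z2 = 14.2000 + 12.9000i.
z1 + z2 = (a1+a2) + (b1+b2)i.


Real: -12.4 + 14.2 = 1.8
Imag: -1.1 + 12.9 = 11.8

1.8000 + 11.8000i


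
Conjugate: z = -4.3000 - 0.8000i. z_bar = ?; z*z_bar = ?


z_bar = -4.3000 + 0.8000i
z*z_bar = (-4.3)^2 + (-0.8)^2 = 18.49 + 0.64 = 19.13

z_bar = -4.3000 + 0.8000i, z*z_bar = 19.13


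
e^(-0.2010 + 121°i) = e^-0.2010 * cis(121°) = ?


e^-0.2010 = 0.8179
cos(121°) = -0.51504
sin(121°) = 0.8572
Real = 0.8179*(-0.51504) = -0.4213
Imag = 0.8179*0.8572 = 0.7011

-0.4213 + 0.7011i


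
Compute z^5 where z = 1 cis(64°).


r^5 = 1^5 = 1
n*theta = 5*64° = 320° = 320° (mod 360)
a = 1*cos(320°) = 0.7660
b = 1*sin(320°) = -0.6428

1 cis(320°) = 0.7660 - 0.6428i


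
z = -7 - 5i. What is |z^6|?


|z| = sqrt(49+25) = sqrt(74) = 8.6023
|z^6| = |z|^6 = (sqrt(74))^6 = 74^3 = 405224

|z^6| = 405224


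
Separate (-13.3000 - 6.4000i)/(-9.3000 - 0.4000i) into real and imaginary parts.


Multiply by conjugate: (-13.3000 - 6.4000i)(-9.3000 + 0.4000i) / ((-9.3)^2 + (-0.4)^2)
Numerator real = -13.3*(-9.3) - (6.4)*(-0.4) = 126.25
Numerator imag = -6.4*(-9.3) - (-13.3)*(-0.4) = 54.2
Denominator = 86.65
Re(z) = 126.25/86.65 = 1.4570
Im(z) = 54.2/86.65 = 0.6255

Re(z) = 1.4570, Im(z) = 0.6255


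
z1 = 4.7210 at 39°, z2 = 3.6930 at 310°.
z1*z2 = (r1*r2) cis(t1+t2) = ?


r = 4.7210 * 3.6930 = 17.4347
theta = 39° + 310° = 349° = 349° (mod 360)

17.4347 cis(349°)


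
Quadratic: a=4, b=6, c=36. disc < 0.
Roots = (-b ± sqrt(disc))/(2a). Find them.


disc = 6^2 - 4*4*36 = 36 - 576 = -540
sqrt(|disc|) = sqrt(540) = 23.2379
Real part = -6/(2*4) = -0.7500
Imag part = 23.2379/(2*4) = 2.9047

-0.7500 ± 2.9047i


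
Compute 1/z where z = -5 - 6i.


|z|^2 = 25+36 = 61
1/z = (-5 + 6i)/61

1/z = -0.0820 + 0.0984i


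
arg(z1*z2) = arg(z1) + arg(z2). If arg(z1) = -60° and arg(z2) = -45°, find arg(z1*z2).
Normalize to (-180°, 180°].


arg(z1*z2) = -60° - 45° = -105°
Normalized to (-180°, 180°]: -105°

-105°


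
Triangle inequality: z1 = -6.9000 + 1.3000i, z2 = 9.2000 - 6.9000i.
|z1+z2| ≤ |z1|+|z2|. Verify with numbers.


|z1| = sqrt((-6.9)^2 + 1.3^2) = sqrt(49.3) = 7.0214
|z2| = sqrt(9.2^2 + (-6.9)^2) = sqrt(132.25) = 11.5000
z1+z2 = 2.3000 - 5.6000i
|z1+z2| = sqrt(36.65) = 6.0539
|z1|+|z2| = 7.0214 + 11.5000 = 18.5214

|z1+z2| = 6.0539 ≤ |z1|+|z2| = 18.5214 (verified)


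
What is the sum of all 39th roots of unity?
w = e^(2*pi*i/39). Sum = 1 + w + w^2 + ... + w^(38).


The sum of all 39th roots of unity is 0.
Geometric series: (1 - w^39)/(1 - w) = (1-1)/(1-w) = 0 since w^39 = 1, w ≠ 1.
Alternatively: coefficient of z^38 in z^39 - 1 is 0.

0


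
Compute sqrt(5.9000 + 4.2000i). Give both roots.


|z| = sqrt(34.81+17.64) = 7.2422
sqrt((|z|+a)/2) = sqrt((7.2422+5.9)/2) = sqrt(6.5711) = 2.5634
sqrt((|z|-a)/2) = sqrt((7.2422-5.9)/2) = sqrt(0.6711) = 0.8192

±(2.5634 + 0.8192i) i.e. 2.5634 + 0.8192i and -2.5634 - 0.8192i


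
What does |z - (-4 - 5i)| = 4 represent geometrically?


|z - z0| = r is a circle with center z0 and radius r.
Center = (-4, -5), radius = 4

Circle with center (-4, -5) and radius 4


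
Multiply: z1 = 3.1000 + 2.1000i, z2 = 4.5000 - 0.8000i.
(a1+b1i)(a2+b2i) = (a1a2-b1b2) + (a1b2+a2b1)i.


Real = 3.1*4.5 - 2.1*(-0.8) = 13.95 - (-1.68) = 15.63
Imag = 3.1*(-0.8) + 4.5*2.1 = -2.48 + 9.45 = 6.97

15.6300 + 6.9700i


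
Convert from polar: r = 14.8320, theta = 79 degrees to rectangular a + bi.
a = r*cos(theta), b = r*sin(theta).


a = 14.8320*cos(79°) = 14.8320*0.19081 = 2.8301
b = 14.8320*sin(79°) = 14.8320*0.98163 = 14.5595

2.8301 + 14.5595i


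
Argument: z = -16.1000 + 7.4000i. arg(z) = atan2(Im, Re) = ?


Re = -16.1, Im = 7.4
arg = atan2(7.4, -16.1) = 155.3152 degrees

arg(z) = 155.3152 degrees


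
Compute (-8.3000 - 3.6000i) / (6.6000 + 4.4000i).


Conjugate of z2 = 6.6000 - 4.4000i
Numerator: (-8.3000 - 3.6000i)(6.6000 - 4.4000i) = -70.6200 + 12.7600i
Denominator: 6.6^2 + 4.4^2 = 62.92
Result = (-70.6200 + 12.7600i)/62.92

-1.1224 + 0.2028i


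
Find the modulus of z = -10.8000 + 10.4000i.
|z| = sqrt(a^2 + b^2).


|z| = sqrt((-10.8)^2 + 10.4^2) = sqrt(116.64 + 108.16) = sqrt(224.8) = 14.9933

|z| = 14.9933


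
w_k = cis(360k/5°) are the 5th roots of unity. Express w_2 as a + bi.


Angle = 360*2/5 = 144°
a = cos(144°) = -0.8090
b = sin(144°) = 0.5878

-0.8090 + 0.5878i


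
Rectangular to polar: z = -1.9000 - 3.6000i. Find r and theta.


r = sqrt(3.61+12.96) = sqrt(16.57) = 4.0706
theta = atan2(-3.6, -1.9) = -117.8241 degrees

r = 4.0706, theta = -117.8241 degrees


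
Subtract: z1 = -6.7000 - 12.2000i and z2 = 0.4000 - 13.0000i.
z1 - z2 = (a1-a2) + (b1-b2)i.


Real: -6.7 - 0.4 = -7.1
Imag: -12.2 + 13 = 0.8

-7.1000 + 0.8000i


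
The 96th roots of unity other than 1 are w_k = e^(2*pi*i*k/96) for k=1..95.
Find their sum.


With w = e^(2*pi*i/96), all 96 of the 96th roots of unity w^0 = 1, w, ..., w^(95) sum to 0: 1 + w + ... + w^(95) = (1 - w^96)/(1 - w) = 0 since w^96 = 1, w ≠ 1.
Removing the root 1: w + w^2 + ... + w^(95) = 0 - 1 = -1

Sum = -1


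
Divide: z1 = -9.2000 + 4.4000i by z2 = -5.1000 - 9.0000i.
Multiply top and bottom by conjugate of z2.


Conjugate of z2 = -5.1000 + 9.0000i
Numerator: (-9.2000 + 4.4000i)(-5.1000 + 9.0000i) = 7.3200 - 105.2400i
Denominator: (-5.1)^2 + (-9)^2 = 107.01
Result = (7.3200 - 105.2400i)/107.01

0.0684 - 0.9835i


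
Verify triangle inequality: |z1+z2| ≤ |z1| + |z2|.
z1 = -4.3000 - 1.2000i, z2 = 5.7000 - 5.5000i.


|z1| = sqrt((-4.3)^2 + (-1.2)^2) = sqrt(19.93) = 4.4643
|z2| = sqrt(5.7^2 + (-5.5)^2) = sqrt(62.74) = 7.9209
z1+z2 = 1.4000 - 6.7000i
|z1+z2| = sqrt(46.85) = 6.8447
|z1|+|z2| = 4.4643 + 7.9209 = 12.3852

|z1+z2| = 6.8447 ≤ |z1|+|z2| = 12.3852 (verified)


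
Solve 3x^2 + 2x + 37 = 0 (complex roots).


disc = 2^2 - 4*3*37 = 4 - 444 = -440
sqrt(|disc|) = sqrt(440) = 20.9762
Real part = -2/(2*3) = -0.3333
Imag part = 20.9762/(2*3) = 3.4960

-0.3333 ± 3.4960i


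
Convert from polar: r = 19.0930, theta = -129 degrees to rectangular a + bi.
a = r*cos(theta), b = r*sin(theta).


a = 19.0930*cos(-129°) = 19.0930*(-0.62932) = -12.0156
b = 19.0930*sin(-129°) = 19.0930*(-0.777146) = -14.8380

-12.0156 - 14.8380i


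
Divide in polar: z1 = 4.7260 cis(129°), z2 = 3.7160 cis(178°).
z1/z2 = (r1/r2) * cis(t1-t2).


r = 4.7260 / 3.7160 = 1.2718
theta = 129° - 178° = -49° = 311° (mod 360)

1.2718 cis(311°)


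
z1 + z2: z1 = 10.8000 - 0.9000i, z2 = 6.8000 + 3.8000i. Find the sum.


Real: 10.8 + 6.8 = 17.6
Imag: -0.9 + 3.8 = 2.9

17.6000 + 2.9000i


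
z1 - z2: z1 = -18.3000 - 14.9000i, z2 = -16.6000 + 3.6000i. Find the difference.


Real: -18.3 + 16.6 = -1.7
Imag: -14.9 - 3.6 = -18.5

-1.7000 - 18.5000i


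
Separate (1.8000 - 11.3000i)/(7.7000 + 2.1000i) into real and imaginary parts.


Multiply by conjugate: (1.8000 - 11.3000i)(7.7000 - 2.1000i) / (7.7^2 + 2.1^2)
Numerator real = 1.8*7.7 - (11.3)*2.1 = -9.87
Numerator imag = -11.3*7.7 - 1.8*2.1 = -90.79
Denominator = 63.7
Re(z) = -9.87/63.7 = -0.1549
Im(z) = -90.79/63.7 = -1.4253

Re(z) = -0.1549, Im(z) = -1.4253


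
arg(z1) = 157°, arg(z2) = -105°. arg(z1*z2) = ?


arg(z1*z2) = 157° - 105° = 52°
Normalized to (-180°, 180°]: 52°

52°


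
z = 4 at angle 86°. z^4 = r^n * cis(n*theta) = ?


r^4 = 4^4 = 256
n*theta = 4*86° = 344° = 344° (mod 360)
a = 256*cos(344°) = 246.0830
b = 256*sin(344°) = -70.5632

256 cis(344°) = 246.0830 - 70.5632i


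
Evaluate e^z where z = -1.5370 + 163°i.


e^-1.5370 = 0.2150
cos(163°) = -0.9563
sin(163°) = 0.2924
Real = 0.2150*(-0.9563) = -0.2056
Imag = 0.2150*0.2924 = 0.0629

-0.2056 + 0.0629i


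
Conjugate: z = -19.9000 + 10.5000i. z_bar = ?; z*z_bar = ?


z_bar = -19.9000 - 10.5000i
z*z_bar = (-19.9)^2 + 10.5^2 = 396.01 + 110.25 = 506.26

z_bar = -19.9000 - 10.5000i, z*z_bar = 506.26


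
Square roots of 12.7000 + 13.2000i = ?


|z| = sqrt(161.29+174.24) = 18.3175
sqrt((|z|+a)/2) = sqrt((18.3175+12.7)/2) = sqrt(15.5087) = 3.9381
sqrt((|z|-a)/2) = sqrt((18.3175-12.7)/2) = sqrt(2.8087) = 1.6759

±(3.9381 + 1.6759i) i.e. 3.9381 + 1.6759i and -3.9381 - 1.6759i


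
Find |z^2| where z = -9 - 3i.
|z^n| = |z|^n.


|z| = sqrt(81+9) = sqrt(90) = 9.4868
|z^2| = |z|^2 = (sqrt(90))^2 = 90

|z^2| = 90


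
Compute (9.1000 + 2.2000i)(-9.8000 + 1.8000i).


Real = 9.1*(-9.8) - 2.2*1.8 = -89.18 - 3.96 = -93.14
Imag = 9.1*1.8 - (9.8)*2.2 = 16.38 - (21.56) = -5.18

-93.1400 - 5.1800i


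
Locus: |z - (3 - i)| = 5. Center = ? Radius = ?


|z - z0| = r is a circle with center z0 and radius r.
Center = (3, -1), radius = 5

Circle with center (3, -1) and radius 5


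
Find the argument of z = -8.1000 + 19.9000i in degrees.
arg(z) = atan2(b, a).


Re = -8.1, Im = 19.9
arg = atan2(19.9, -8.1) = 112.1481 degrees

arg(z) = 112.1481 degrees


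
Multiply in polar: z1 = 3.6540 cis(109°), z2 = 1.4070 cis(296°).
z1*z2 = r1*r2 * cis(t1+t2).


r = 3.6540 * 1.4070 = 5.1412
theta = 109° + 296° = 405° = 45° (mod 360)

5.1412 cis(45°)


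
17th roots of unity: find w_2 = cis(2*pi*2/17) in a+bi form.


Angle = 360*2/17 = 42.3529°
a = cos(42.3529°) = 0.7390
b = sin(42.3529°) = 0.6737

0.7390 + 0.6737i


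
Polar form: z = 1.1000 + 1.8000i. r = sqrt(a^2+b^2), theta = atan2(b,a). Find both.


r = sqrt(1.21+3.24) = sqrt(4.45) = 2.1095
theta = atan2(1.8, 1.1) = 58.5704 degrees

r = 2.1095, theta = 58.5704 degrees


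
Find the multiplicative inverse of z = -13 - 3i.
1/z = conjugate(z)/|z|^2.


|z|^2 = 169+9 = 178
1/z = (-13 + 3i)/178

1/z = -0.0730 + 0.0169i


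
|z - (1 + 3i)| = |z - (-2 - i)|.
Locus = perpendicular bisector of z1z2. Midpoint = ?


Equal distances means the locus is the perpendicular bisector of z1 and z2.
Midpoint = ((1+(-2))/2, (3+(-1))/2) = (-0.5000, 1.0000)

Perpendicular bisector through (-0.5000, 1.0000)


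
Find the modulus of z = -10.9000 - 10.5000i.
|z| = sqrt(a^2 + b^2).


|z| = sqrt((-10.9)^2 + (-10.5)^2) = sqrt(118.81 + 110.25) = sqrt(229.06) = 15.1347

|z| = 15.1347


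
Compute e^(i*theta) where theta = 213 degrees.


cos(213°) = -0.8387
sin(213°) = -0.5446

e^(i*213°) = -0.8387 - 0.5446i


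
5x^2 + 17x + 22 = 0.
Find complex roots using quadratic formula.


disc = 17^2 - 4*5*22 = 289 - 440 = -151
sqrt(|disc|) = sqrt(151) = 12.2882
Real part = -17/(2*5) = -1.7000
Imag part = 12.2882/(2*5) = 1.2288

-1.7000 ± 1.2288i


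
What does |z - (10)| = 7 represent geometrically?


|z - z0| = r is a circle with center z0 and radius r.
Center = (10, 0), radius = 7

Circle with center (10, 0) and radius 7


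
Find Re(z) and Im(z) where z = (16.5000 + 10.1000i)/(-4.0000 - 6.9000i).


Multiply by conjugate: (16.5000 + 10.1000i)(-4.0000 + 6.9000i) / ((-4)^2 + (-6.9)^2)
Numerator real = 16.5*(-4) + 10.1*(-6.9) = -135.69
Numerator imag = 10.1*(-4) - 16.5*(-6.9) = 73.45
Denominator = 63.61
Re(z) = -135.69/63.61 = -2.1332
Im(z) = 73.45/63.61 = 1.1547

Re(z) = -2.1332, Im(z) = 1.1547


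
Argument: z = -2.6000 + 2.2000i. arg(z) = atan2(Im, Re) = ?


Re = -2.6, Im = 2.2
arg = atan2(2.2, -2.6) = 139.7636 degrees

arg(z) = 139.7636 degrees


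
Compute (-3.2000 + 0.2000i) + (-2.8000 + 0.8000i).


Real: -3.2 - 2.8 = -6
Imag: 0.2 + 0.8 = 1

-6.0000 + i


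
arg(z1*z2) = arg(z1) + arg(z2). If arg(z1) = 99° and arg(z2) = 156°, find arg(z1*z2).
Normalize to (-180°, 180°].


arg(z1*z2) = 99° + 156° = 255°
Normalized to (-180°, 180°]: -105°

-105°


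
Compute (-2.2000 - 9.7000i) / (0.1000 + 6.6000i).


Conjugate of z2 = 0.1000 - 6.6000i
Numerator: (-2.2000 - 9.7000i)(0.1000 - 6.6000i) = -64.2400 + 13.5500i
Denominator: 0.1^2 + 6.6^2 = 43.57
Result = (-64.2400 + 13.5500i)/43.57

-1.4744 + 0.3110i


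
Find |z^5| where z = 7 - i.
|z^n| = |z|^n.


|z| = sqrt(49+1) = sqrt(50) = 7.0711
|z^5| = |z|^5 = (sqrt(50))^5 = 50^2 * sqrt(50) = 2500*sqrt(50)

|z^5| = 2500*sqrt(50) ≈ 17677.6695


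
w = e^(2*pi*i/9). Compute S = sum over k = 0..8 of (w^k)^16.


The roots are w_k = w^k with w = e^(2*pi*i/9), and (w^k)^16 = (w^16)^k.
So S = 1 + u + u^2 + ... + u^(8) with u = w^16.
16 = 1*9 + 7, so 16 is not a multiple of 9: u = (w^9)^1 * w^7 = w^7 ≠ 1 (w is a primitive 9th root), while u^9 = (w^9)^16 = 1.
Geometric series: S = (1 - u^9)/(1 - u) = (1 - 1)/(1 - u) = 0

S = 0


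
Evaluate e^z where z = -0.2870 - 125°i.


e^-0.2870 = 0.7505
cos(-125°) = -0.5736
sin(-125°) = -0.8192
Real = 0.7505*(-0.5736) = -0.4305
Imag = 0.7505*(-0.8192) = -0.6148

-0.4305 - 0.6148i


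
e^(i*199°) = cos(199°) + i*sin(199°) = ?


cos(199°) = -0.9455
sin(199°) = -0.3256

e^(i*199°) = -0.9455 - 0.3256i


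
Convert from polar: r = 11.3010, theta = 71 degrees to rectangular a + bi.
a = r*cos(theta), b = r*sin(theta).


a = 11.3010*cos(71°) = 11.3010*0.325568 = 3.6792
b = 11.3010*sin(71°) = 11.3010*0.94552 = 10.6853

3.6792 + 10.6853i


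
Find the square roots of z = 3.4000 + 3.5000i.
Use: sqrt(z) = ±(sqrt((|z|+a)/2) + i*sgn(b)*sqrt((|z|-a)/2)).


|z| = sqrt(11.56+12.25) = 4.8795
sqrt((|z|+a)/2) = sqrt((4.8795+3.4)/2) = sqrt(4.1398) = 2.0346
sqrt((|z|-a)/2) = sqrt((4.8795-3.4)/2) = sqrt(0.7398) = 0.8601

±(2.0346 + 0.8601i) i.e. 2.0346 + 0.8601i and -2.0346 - 0.8601i


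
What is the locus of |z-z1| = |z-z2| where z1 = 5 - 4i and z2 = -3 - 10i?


Equal distances means the locus is the perpendicular bisector of z1 and z2.
Midpoint = ((5+(-3))/2, (-4+(-10))/2) = (1.0000, -7.0000)

Perpendicular bisector through (1.0000, -7.0000)


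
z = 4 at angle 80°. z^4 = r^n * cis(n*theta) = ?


r^4 = 4^4 = 256
n*theta = 4*80° = 320° = 320° (mod 360)
a = 256*cos(320°) = 196.1074
b = 256*sin(320°) = -164.5536

256 cis(320°) = 196.1074 - 164.5536i


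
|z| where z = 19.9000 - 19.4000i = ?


|z| = sqrt(19.9^2 + (-19.4)^2) = sqrt(396.01 + 376.36) = sqrt(772.37) = 27.7915

|z| = 27.7915


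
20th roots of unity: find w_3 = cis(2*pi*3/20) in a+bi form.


Angle = 360*3/20 = 54°
a = cos(54°) = 0.5878
b = sin(54°) = 0.8090

0.5878 + 0.8090i


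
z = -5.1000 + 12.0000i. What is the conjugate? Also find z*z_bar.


z_bar = -5.1000 - 12.0000i
z*z_bar = (-5.1)^2 + 12^2 = 26.01 + 144 = 170.01

z_bar = -5.1000 - 12.0000i, z*z_bar = 170.01


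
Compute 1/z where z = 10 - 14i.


|z|^2 = 100+196 = 296
1/z = (10 + 14i)/296

1/z = 0.0338 + 0.0473i


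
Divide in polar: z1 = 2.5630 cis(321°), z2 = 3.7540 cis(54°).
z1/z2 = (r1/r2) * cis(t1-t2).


r = 2.5630 / 3.7540 = 0.6827
theta = 321° - 54° = 267° = 267° (mod 360)

0.6827 cis(267°)


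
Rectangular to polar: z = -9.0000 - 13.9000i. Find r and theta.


r = sqrt(81+193.21) = sqrt(274.21) = 16.5593
theta = atan2(-13.9, -9) = -122.9223 degrees

r = 16.5593, theta = -122.9223 degrees


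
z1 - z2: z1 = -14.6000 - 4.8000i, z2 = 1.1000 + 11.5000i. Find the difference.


Real: -14.6 - 1.1 = -15.7
Imag: -4.8 - 11.5 = -16.3

-15.7000 - 16.3000i


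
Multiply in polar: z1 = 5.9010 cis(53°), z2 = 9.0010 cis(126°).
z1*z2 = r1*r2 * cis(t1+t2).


r = 5.9010 * 9.0010 = 53.1149
theta = 53° + 126° = 179° = 179° (mod 360)

53.1149 cis(179°)


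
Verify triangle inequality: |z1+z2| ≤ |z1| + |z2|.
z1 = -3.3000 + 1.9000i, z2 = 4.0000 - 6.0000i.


|z1| = sqrt((-3.3)^2 + 1.9^2) = sqrt(14.5) = 3.8079
|z2| = sqrt(4^2 + (-6)^2) = sqrt(52) = 7.2111
z1+z2 = 0.7000 - 4.1000i
|z1+z2| = sqrt(17.3) = 4.1593
|z1|+|z2| = 3.8079 + 7.2111 = 11.0190

|z1+z2| = 4.1593 ≤ |z1|+|z2| = 11.0190 (verified)


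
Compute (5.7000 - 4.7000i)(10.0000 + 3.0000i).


Real = 5.7*10 - (-4.7)*3 = 57 - (-14.1) = 71.1
Imag = 5.7*3 + 10*(-4.7) = 17.1 - (47) = -29.9

71.1000 - 29.9000i


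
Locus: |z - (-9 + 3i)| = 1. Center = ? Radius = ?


|z - z0| = r is a circle with center z0 and radius r.
Center = (-9, 3), radius = 1

Circle with center (-9, 3) and radius 1


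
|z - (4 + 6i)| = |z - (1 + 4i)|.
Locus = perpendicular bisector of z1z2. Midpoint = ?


Equal distances means the locus is the perpendicular bisector of z1 and z2.
Midpoint = ((4+1)/2, (6+4)/2) = (2.5000, 5.0000)

Perpendicular bisector through (2.5000, 5.0000)


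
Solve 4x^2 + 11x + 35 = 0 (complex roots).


disc = 11^2 - 4*4*35 = 121 - 560 = -439
sqrt(|disc|) = sqrt(439) = 20.9523
Real part = -11/(2*4) = -1.3750
Imag part = 20.9523/(2*4) = 2.6190

-1.3750 ± 2.6190i


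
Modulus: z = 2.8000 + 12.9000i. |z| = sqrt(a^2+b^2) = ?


|z| = sqrt(2.8^2 + 12.9^2) = sqrt(7.84 + 166.41) = sqrt(174.25) = 13.2004

|z| = 13.2004


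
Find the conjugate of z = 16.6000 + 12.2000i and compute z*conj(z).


z_bar = 16.6000 - 12.2000i
z*z_bar = 16.6^2 + 12.2^2 = 275.56 + 148.84 = 424.4

z_bar = 16.6000 - 12.2000i, z*z_bar = 424.4


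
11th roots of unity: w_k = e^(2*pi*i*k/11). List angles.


The 11th roots of unity are cis(360k/11°) for k=0..10
Angle step = 360/11 = 32.7273°
Primitive root: cis(32.7273°)
Primitive root = 0.8413 + 0.5406i

11 roots at angles: 0°, 32.7273°, 65.4545°, 98.1818°, 130.9091°, 163.6364°, 196.3636°, 229.0909°, 261.8182°, 294.5455°, 327.2727°


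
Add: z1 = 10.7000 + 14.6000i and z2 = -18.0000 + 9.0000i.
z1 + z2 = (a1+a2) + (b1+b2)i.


Real: 10.7 - 18 = -7.3
Imag: 14.6 + 9 = 23.6

-7.3000 + 23.6000i


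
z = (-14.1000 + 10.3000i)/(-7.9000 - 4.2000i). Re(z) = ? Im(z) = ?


Multiply by conjugate: (-14.1000 + 10.3000i)(-7.9000 + 4.2000i) / ((-7.9)^2 + (-4.2)^2)
Numerator real = -14.1*(-7.9) + 10.3*(-4.2) = 68.13
Numerator imag = 10.3*(-7.9) - (-14.1)*(-4.2) = -140.59
Denominator = 80.05
Re(z) = 68.13/80.05 = 0.8511
Im(z) = -140.59/80.05 = -1.7563

Re(z) = 0.8511, Im(z) = -1.7563


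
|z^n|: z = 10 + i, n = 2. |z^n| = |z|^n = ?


|z| = sqrt(100+1) = sqrt(101) = 10.0499
|z^2| = |z|^2 = (sqrt(101))^2 = 101

|z^2| = 101


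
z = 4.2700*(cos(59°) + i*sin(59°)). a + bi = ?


a = 4.2700*cos(59°) = 4.2700*0.51504 = 2.1992
b = 4.2700*sin(59°) = 4.2700*0.85717 = 3.6601

2.1992 + 3.6601i


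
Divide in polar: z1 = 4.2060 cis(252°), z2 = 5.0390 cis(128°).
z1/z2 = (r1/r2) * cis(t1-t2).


r = 4.2060 / 5.0390 = 0.8347
theta = 252° - 128° = 124° = 124° (mod 360)

0.8347 cis(124°)


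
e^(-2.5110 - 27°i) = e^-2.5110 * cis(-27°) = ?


e^-2.5110 = 0.0812
cos(-27°) = 0.891
sin(-27°) = -0.454
Real = 0.0812*0.891 = 0.0723
Imag = 0.0812*(-0.454) = -0.0369

0.0723 - 0.0369i


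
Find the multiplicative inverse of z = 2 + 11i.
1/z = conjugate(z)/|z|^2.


|z|^2 = 4+121 = 125
1/z = (2 - 11i)/125

1/z = 0.0160 - 0.0880i


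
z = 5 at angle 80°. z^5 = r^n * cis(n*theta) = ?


r^5 = 5^5 = 3125
n*theta = 5*80° = 400° = 40° (mod 360)
a = 3125*cos(40°) = 2393.8889
b = 3125*sin(40°) = 2008.7113

3125 cis(40°) = 2393.8889 + 2008.7113i


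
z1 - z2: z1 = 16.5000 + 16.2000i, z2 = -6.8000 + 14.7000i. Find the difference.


Real: 16.5 + 6.8 = 23.3
Imag: 16.2 - 14.7 = 1.5

23.3000 + 1.5000i


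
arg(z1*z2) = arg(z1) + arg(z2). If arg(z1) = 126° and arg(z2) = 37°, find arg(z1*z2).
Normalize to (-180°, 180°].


arg(z1*z2) = 126° + 37° = 163°
Normalized to (-180°, 180°]: 163°

163°


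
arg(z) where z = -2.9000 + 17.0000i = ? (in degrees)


Re = -2.9, Im = 17
arg = atan2(17, -2.9) = 99.6808 degrees

arg(z) = 99.6808 degrees


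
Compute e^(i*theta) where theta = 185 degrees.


cos(185°) = -0.9962
sin(185°) = -0.0872

e^(i*185°) = -0.9962 - 0.0872i


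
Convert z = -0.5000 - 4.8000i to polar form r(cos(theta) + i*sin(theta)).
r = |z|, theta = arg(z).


r = sqrt(0.25+23.04) = sqrt(23.29) = 4.8260
theta = atan2(-4.8, -0.5) = -95.9469 degrees

r = 4.8260, theta = -95.9469 degrees


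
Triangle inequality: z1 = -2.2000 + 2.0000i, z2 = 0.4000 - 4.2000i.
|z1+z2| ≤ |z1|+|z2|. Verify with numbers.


|z1| = sqrt((-2.2)^2 + 2^2) = sqrt(8.84) = 2.9732
|z2| = sqrt(0.4^2 + (-4.2)^2) = sqrt(17.8) = 4.2190
z1+z2 = -1.8000 - 2.2000i
|z1+z2| = sqrt(8.08) = 2.8425
|z1|+|z2| = 2.9732 + 4.2190 = 7.1922

|z1+z2| = 2.8425 ≤ |z1|+|z2| = 7.1922 (verified)


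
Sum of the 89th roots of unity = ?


The sum of all 89th roots of unity is 0.
Geometric series: (1 - w^89)/(1 - w) = (1-1)/(1-w) = 0 since w^89 = 1, w ≠ 1.
Alternatively: coefficient of z^88 in z^89 - 1 is 0.

0


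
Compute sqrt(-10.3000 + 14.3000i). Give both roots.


|z| = sqrt(106.09+204.49) = 17.6233
sqrt((|z|+a)/2) = sqrt((17.6233+(-10.3))/2) = sqrt(3.6616) = 1.9135
sqrt((|z|-a)/2) = sqrt((17.6233-(-10.3))/2) = sqrt(13.9616) = 3.7365

±(1.9135 + 3.7365i) i.e. 1.9135 + 3.7365i and -1.9135 - 3.7365i


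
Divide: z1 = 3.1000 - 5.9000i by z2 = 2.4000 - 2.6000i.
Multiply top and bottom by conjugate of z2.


Conjugate of z2 = 2.4000 + 2.6000i
Numerator: (3.1000 - 5.9000i)(2.4000 + 2.6000i) = 22.7800 - 6.1000i
Denominator: 2.4^2 + (-2.6)^2 = 12.52
Result = (22.7800 - 6.1000i)/12.52

1.8195 - 0.4872i


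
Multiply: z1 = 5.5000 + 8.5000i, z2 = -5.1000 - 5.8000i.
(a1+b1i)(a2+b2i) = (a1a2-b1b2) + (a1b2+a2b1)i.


Real = 5.5*(-5.1) - 8.5*(-5.8) = -28.05 - (-49.3) = 21.25
Imag = 5.5*(-5.8) - (5.1)*8.5 = -31.9 - (43.35) = -75.25

21.2500 - 75.2500i


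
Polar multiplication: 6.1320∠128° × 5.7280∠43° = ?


r = 6.1320 * 5.7280 = 35.1241
theta = 128° + 43° = 171° = 171° (mod 360)

35.1241 cis(171°)


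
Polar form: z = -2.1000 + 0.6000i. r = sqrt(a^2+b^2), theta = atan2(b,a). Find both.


r = sqrt(4.41+0.36) = sqrt(4.77) = 2.1840
theta = atan2(0.6, -2.1) = 164.0546 degrees

r = 2.1840, theta = 164.0546 degrees


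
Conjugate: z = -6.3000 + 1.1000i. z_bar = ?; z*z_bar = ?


z_bar = -6.3000 - 1.1000i
z*z_bar = (-6.3)^2 + 1.1^2 = 39.69 + 1.21 = 40.9

z_bar = -6.3000 - 1.1000i, z*z_bar = 40.9


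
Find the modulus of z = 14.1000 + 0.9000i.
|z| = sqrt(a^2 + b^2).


|z| = sqrt(14.1^2 + 0.9^2) = sqrt(198.81 + 0.81) = sqrt(199.62) = 14.1287

|z| = 14.1287


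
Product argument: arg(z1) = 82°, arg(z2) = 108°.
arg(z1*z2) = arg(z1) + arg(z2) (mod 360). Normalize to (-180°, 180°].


arg(z1*z2) = 82° + 108° = 190°
Normalized to (-180°, 180°]: -170°

-170°


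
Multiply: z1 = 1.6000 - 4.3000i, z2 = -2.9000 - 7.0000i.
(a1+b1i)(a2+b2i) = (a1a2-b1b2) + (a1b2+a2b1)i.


Real = 1.6*(-2.9) - (-4.3)*(-7) = -4.64 - 30.1 = -34.74
Imag = 1.6*(-7) - (2.9)*(-4.3) = -11.2 + 12.47 = 1.27

-34.7400 + 1.2700i


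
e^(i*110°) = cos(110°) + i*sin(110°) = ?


cos(110°) = -0.3420
sin(110°) = 0.9397

e^(i*110°) = -0.3420 + 0.9397i


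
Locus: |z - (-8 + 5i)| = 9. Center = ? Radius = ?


|z - z0| = r is a circle with center z0 and radius r.
Center = (-8, 5), radius = 9

Circle with center (-8, 5) and radius 9


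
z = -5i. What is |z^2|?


|z| = sqrt(0+25) = sqrt(25) = 5
|z^2| = |z|^2 = 5^2 = 25

|z^2| = 25


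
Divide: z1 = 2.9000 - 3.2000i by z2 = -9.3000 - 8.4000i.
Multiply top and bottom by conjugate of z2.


Conjugate of z2 = -9.3000 + 8.4000i
Numerator: (2.9000 - 3.2000i)(-9.3000 + 8.4000i) = -0.0900 + 54.1200i
Denominator: (-9.3)^2 + (-8.4)^2 = 157.05
Result = (-0.0900 + 54.1200i)/157.05

-0.0006 + 0.3446i


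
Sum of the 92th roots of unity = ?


The sum of all 92th roots of unity is 0.
Geometric series: (1 - w^92)/(1 - w) = (1-1)/(1-w) = 0 since w^92 = 1, w ≠ 1.
Alternatively: coefficient of z^91 in z^92 - 1 is 0.

0


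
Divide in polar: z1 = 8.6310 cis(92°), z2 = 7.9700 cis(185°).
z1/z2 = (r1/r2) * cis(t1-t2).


r = 8.6310 / 7.9700 = 1.0829
theta = 92° - 185° = -93° = 267° (mod 360)

1.0829 cis(267°)


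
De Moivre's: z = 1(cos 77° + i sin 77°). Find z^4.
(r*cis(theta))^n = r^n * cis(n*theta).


r^4 = 1^4 = 1
n*theta = 4*77° = 308° = 308° (mod 360)
a = 1*cos(308°) = 0.6157
b = 1*sin(308°) = -0.7880

1 cis(308°) = 0.6157 - 0.7880i


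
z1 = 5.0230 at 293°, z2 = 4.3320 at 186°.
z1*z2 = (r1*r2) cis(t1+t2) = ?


r = 5.0230 * 4.3320 = 21.7596
theta = 293° + 186° = 479° = 119° (mod 360)

21.7596 cis(119°)


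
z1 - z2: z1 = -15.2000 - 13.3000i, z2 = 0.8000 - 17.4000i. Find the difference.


Real: -15.2 - 0.8 = -16
Imag: -13.3 + 17.4 = 4.1

-16.0000 + 4.1000i


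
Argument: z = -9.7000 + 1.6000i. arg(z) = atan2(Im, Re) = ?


Re = -9.7, Im = 1.6
arg = atan2(1.6, -9.7) = 170.6335 degrees

arg(z) = 170.6335 degrees


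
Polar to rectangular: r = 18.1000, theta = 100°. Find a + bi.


a = 18.1000*cos(100°) = 18.1000*(-0.173648) = -3.1430
b = 18.1000*sin(100°) = 18.1000*0.984808 = 17.8250

-3.1430 + 17.8250i


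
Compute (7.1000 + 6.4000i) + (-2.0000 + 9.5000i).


Real: 7.1 - 2 = 5.1
Imag: 6.4 + 9.5 = 15.9

5.1000 + 15.9000i


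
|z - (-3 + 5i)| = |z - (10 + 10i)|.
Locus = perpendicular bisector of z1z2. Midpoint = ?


Equal distances means the locus is the perpendicular bisector of z1 and z2.
Midpoint = ((-3+10)/2, (5+10)/2) = (3.5000, 7.5000)

Perpendicular bisector through (3.5000, 7.5000)


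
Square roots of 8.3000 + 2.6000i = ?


|z| = sqrt(68.89+6.76) = 8.6977
sqrt((|z|+a)/2) = sqrt((8.6977+8.3)/2) = sqrt(8.4989) = 2.9153
sqrt((|z|-a)/2) = sqrt((8.6977-8.3)/2) = sqrt(0.1989) = 0.4459

±(2.9153 + 0.4459i) i.e. 2.9153 + 0.4459i and -2.9153 - 0.4459i


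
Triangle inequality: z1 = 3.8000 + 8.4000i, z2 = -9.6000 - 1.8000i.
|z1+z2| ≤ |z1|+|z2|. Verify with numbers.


|z1| = sqrt(3.8^2 + 8.4^2) = sqrt(85) = 9.2195
|z2| = sqrt((-9.6)^2 + (-1.8)^2) = sqrt(95.4) = 9.7673
z1+z2 = -5.8000 + 6.6000i
|z1+z2| = sqrt(77.2) = 8.7864
|z1|+|z2| = 9.2195 + 9.7673 = 18.9868

|z1+z2| = 8.7864 ≤ |z1|+|z2| = 18.9868 (verified)


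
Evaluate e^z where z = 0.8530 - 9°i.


e^0.8530 = 2.3467
cos(-9°) = 0.9877
sin(-9°) = -0.15643
Real = 2.3467*0.9877 = 2.3178
Imag = 2.3467*(-0.15643) = -0.3671

2.3178 - 0.3671i


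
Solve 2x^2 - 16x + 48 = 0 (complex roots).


disc = (-16)^2 - 4*2*48 = 256 - 384 = -128
sqrt(|disc|) = sqrt(128) = 11.3137
Real part = 16/(2*2) = 4.0000
Imag part = 11.3137/(2*2) = 2.8284

4.0000 ± 2.8284i


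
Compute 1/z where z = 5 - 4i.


|z|^2 = 25+16 = 41
1/z = (5 + 4i)/41

1/z = 0.1220 + 0.0976i


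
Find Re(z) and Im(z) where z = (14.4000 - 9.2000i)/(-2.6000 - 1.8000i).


Multiply by conjugate: (14.4000 - 9.2000i)(-2.6000 + 1.8000i) / ((-2.6)^2 + (-1.8)^2)
Numerator real = 14.4*(-2.6) - (9.2)*(-1.8) = -20.88
Numerator imag = -9.2*(-2.6) - 14.4*(-1.8) = 49.84
Denominator = 10
Re(z) = -20.88/10 = -2.0880
Im(z) = 49.84/10 = 4.9840

Re(z) = -2.0880, Im(z) = 4.9840


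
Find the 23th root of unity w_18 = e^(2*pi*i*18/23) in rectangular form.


Angle = 360*18/23 = 281.7391°
a = cos(281.7391°) = 0.2035
b = sin(281.7391°) = -0.9791

0.2035 - 0.9791i


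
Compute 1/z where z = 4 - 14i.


|z|^2 = 16+196 = 212
1/z = (4 + 14i)/212

1/z = 0.0189 + 0.0660i


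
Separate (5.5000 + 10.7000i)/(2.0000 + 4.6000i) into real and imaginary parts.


Multiply by conjugate: (5.5000 + 10.7000i)(2.0000 - 4.6000i) / (2^2 + 4.6^2)
Numerator real = 5.5*2 + 10.7*4.6 = 60.22
Numerator imag = 10.7*2 - 5.5*4.6 = -3.9
Denominator = 25.16
Re(z) = 60.22/25.16 = 2.3935
Im(z) = -3.9/25.16 = -0.1550

Re(z) = 2.3935, Im(z) = -0.1550


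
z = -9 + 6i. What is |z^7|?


|z| = sqrt(81+36) = sqrt(117) = 10.8167
|z^7| = |z|^7 = (sqrt(117))^7 = 117^3 * sqrt(117) = 1601613*sqrt(117)

|z^7| = 1601613*sqrt(117) ≈ 17324093.3848


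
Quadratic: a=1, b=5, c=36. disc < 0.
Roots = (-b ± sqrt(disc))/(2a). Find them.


disc = 5^2 - 4*1*36 = 25 - 144 = -119
sqrt(|disc|) = sqrt(119) = 10.9087
Real part = -5/(2*1) = -2.5000
Imag part = 10.9087/(2*1) = 5.4544

-2.5000 ± 5.4544i


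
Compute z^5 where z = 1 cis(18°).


r^5 = 1^5 = 1
n*theta = 5*18° = 90° = 90° (mod 360)
a = 1*cos(90°) = 0
b = 1*sin(90°) = 1.0000

1 cis(90°) = 0 + 1.0000i


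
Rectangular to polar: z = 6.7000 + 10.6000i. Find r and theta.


r = sqrt(44.89+112.36) = sqrt(157.25) = 12.5399
theta = atan2(10.6, 6.7) = 57.7040 degrees

r = 12.5399, theta = 57.7040 degrees


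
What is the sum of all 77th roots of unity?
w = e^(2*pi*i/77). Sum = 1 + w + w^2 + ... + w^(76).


The sum of all 77th roots of unity is 0.
Geometric series: (1 - w^77)/(1 - w) = (1-1)/(1-w) = 0 since w^77 = 1, w ≠ 1.
Alternatively: coefficient of z^76 in z^77 - 1 is 0.

0


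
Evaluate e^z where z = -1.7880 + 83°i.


e^-1.7880 = 0.1673
cos(83°) = 0.1219
sin(83°) = 0.9925
Real = 0.1673*0.1219 = 0.0204
Imag = 0.1673*0.9925 = 0.1660

0.0204 + 0.1660i
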